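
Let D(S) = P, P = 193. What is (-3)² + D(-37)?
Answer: 202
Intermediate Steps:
D(S) = 193
(-3)² + D(-37) = (-3)² + 193 = 9 + 193 = 202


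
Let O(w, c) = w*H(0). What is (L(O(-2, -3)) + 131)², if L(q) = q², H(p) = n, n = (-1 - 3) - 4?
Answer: 149769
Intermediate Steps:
n = -8 (n = -4 - 4 = -8)
H(p) = -8
O(w, c) = -8*w (O(w, c) = w*(-8) = -8*w)
(L(O(-2, -3)) + 131)² = ((-8*(-2))² + 131)² = (16² + 131)² = (256 + 131)² = 387² = 149769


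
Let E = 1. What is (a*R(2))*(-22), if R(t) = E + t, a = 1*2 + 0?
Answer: -132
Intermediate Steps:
a = 2 (a = 2 + 0 = 2)
R(t) = 1 + t
(a*R(2))*(-22) = (2*(1 + 2))*(-22) = (2*3)*(-22) = 6*(-22) = -132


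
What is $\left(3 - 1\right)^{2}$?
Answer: $4$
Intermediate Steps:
$\left(3 - 1\right)^{2} = 2^{2} = 4$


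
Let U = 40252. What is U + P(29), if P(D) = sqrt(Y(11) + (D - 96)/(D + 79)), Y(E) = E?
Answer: 40252 + sqrt(3363)/18 ≈ 40255.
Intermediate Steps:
P(D) = sqrt(11 + (-96 + D)/(79 + D)) (P(D) = sqrt(11 + (D - 96)/(D + 79)) = sqrt(11 + (-96 + D)/(79 + D)))
U + P(29) = 40252 + sqrt((773 + 12*29)/(79 + 29)) = 40252 + sqrt((773 + 348)/108) = 40252 + sqrt((1/108)*1121) = 40252 + sqrt(1121/108) = 40252 + sqrt(3363)/18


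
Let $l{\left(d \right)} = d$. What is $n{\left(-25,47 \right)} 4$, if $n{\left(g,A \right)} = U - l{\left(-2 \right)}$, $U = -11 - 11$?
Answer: $-80$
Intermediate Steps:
$U = -22$ ($U = -11 - 11 = -22$)
$n{\left(g,A \right)} = -20$ ($n{\left(g,A \right)} = -22 - -2 = -22 + 2 = -20$)
$n{\left(-25,47 \right)} 4 = \left(-20\right) 4 = -80$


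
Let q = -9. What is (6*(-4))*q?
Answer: 216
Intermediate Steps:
(6*(-4))*q = (6*(-4))*(-9) = -24*(-9) = 216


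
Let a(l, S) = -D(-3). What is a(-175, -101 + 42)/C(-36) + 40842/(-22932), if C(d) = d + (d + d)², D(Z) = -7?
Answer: -448919/252252 ≈ -1.7796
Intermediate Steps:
C(d) = d + 4*d² (C(d) = d + (2*d)² = d + 4*d²)
a(l, S) = 7 (a(l, S) = -1*(-7) = 7)
a(-175, -101 + 42)/C(-36) + 40842/(-22932) = 7/((-36*(1 + 4*(-36)))) + 40842/(-22932) = 7/((-36*(1 - 144))) + 40842*(-1/22932) = 7/((-36*(-143))) - 2269/1274 = 7/5148 - 2269/1274 = -448919/252252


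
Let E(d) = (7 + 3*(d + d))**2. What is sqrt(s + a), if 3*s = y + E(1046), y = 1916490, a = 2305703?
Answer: 14*sqrt(739434)/3 ≈ 4012.9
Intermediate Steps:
E(d) = (7 + 6*d)**2 (E(d) = (7 + 3*(2*d))**2 = (7 + 6*d)**2)
s = 41392579/3 (s = (1916490 + (7 + 6*1046)**2)/3 = (1916490 + (7 + 6276)**2)/3 = (1916490 + 6283**2)/3 = (1916490 + 39476089)/3 = (1/3)*41392579 = 41392579/3 ≈ 1.3798e+7)
sqrt(s + a) = sqrt(41392579/3 + 2305703) = sqrt(48309688/3) = 14*sqrt(739434)/3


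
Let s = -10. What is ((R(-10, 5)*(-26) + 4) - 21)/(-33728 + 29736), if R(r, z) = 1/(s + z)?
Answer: 59/19960 ≈ 0.0029559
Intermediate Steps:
R(r, z) = 1/(-10 + z)
((R(-10, 5)*(-26) + 4) - 21)/(-33728 + 29736) = ((-26/(-10 + 5) + 4) - 21)/(-33728 + 29736) = ((-26/(-5) + 4) - 21)/(-3992) = ((-1/5*(-26) + 4) - 21)*(-1/3992) = ((26/5 + 4) - 21)*(-1/3992) = (46/5 - 21)*(-1/3992) = -59/5*(-1/3992) = 59/19960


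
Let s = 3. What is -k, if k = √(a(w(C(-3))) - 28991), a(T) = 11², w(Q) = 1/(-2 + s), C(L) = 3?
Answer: -I*√28870 ≈ -169.91*I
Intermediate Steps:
w(Q) = 1 (w(Q) = 1/(-2 + 3) = 1/1 = 1)
a(T) = 121
k = I*√28870 (k = √(121 - 28991) = √(-28870) = I*√28870 ≈ 169.91*I)
-k = -I*√28870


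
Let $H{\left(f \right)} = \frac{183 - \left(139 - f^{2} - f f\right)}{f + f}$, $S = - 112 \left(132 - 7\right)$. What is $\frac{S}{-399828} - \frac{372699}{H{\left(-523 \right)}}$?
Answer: $\frac{19484733500689}{27343337307} \approx 712.6$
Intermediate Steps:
$S = -14000$ ($S = \left(-112\right) 125 = -14000$)
$H{\left(f \right)} = \frac{44 + 2 f^{2}}{2 f}$ ($H{\left(f \right)} = \frac{183 + \left(\left(f^{2} + f^{2}\right) - 139\right)}{2 f} = \left(183 + \left(2 f^{2} - 139\right)\right) \frac{1}{2 f} = \left(183 + \left(-139 + 2 f^{2}\right)\right) \frac{1}{2 f} = \left(44 + 2 f^{2}\right) \frac{1}{2 f} = \frac{44 + 2 f^{2}}{2 f}$)
$\frac{S}{-399828} - \frac{372699}{H{\left(-523 \right)}} = - \frac{14000}{-399828} - \frac{372699}{-523 + \frac{22}{-523}} = \left(-14000\right) \left(- \frac{1}{399828}\right) - \frac{372699}{-523 + 22 \left(- \frac{1}{523}\right)} = \frac{3500}{99957} - \frac{372699}{-523 - \frac{22}{523}} = \frac{3500}{99957} - \frac{372699}{- \frac{273551}{523}} = \frac{3500}{99957} - - \frac{194921577}{273551} = \frac{3500}{99957} + \frac{194921577}{273551} = \frac{19484733500689}{27343337307}$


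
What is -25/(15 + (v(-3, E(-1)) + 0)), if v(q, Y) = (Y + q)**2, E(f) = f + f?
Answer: -5/8 ≈ -0.62500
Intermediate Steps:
E(f) = 2*f
-25/(15 + (v(-3, E(-1)) + 0)) = -25/(15 + ((2*(-1) - 3)**2 + 0)) = -25/(15 + ((-2 - 3)**2 + 0)) = -25/(15 + ((-5)**2 + 0)) = -25/(15 + (25 + 0)) = -25/(15 + 25) = -25/40 = -25*1/40 = -5/8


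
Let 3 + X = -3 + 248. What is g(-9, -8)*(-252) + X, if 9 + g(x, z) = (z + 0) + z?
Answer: 6542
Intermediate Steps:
g(x, z) = -9 + 2*z (g(x, z) = -9 + ((z + 0) + z) = -9 + (z + z) = -9 + 2*z)
X = 242 (X = -3 + (-3 + 248) = -3 + 245 = 242)
g(-9, -8)*(-252) + X = (-9 + 2*(-8))*(-252) + 242 = (-9 - 16)*(-252) + 242 = -25*(-252) + 242 = 6300 + 242 = 6542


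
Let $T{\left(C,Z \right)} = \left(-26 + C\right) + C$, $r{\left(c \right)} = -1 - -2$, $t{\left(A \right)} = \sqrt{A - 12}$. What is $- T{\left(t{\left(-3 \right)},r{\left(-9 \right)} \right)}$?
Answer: $26 - 2 i \sqrt{15} \approx 26.0 - 7.746 i$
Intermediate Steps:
$t{\left(A \right)} = \sqrt{-12 + A}$
$r{\left(c \right)} = 1$ ($r{\left(c \right)} = -1 + 2 = 1$)
$T{\left(C,Z \right)} = -26 + 2 C$
$- T{\left(t{\left(-3 \right)},r{\left(-9 \right)} \right)} = - (-26 + 2 \sqrt{-12 - 3}) = - (-26 + 2 \sqrt{-15}) = - (-26 + 2 i \sqrt{15}) = 26 - 2 i \sqrt{15}$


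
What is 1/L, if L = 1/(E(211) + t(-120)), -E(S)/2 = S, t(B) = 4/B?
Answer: -12661/30 ≈ -422.03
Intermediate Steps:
E(S) = -2*S
L = -30/12661 (L = 1/(-2*211 + 4/(-120)) = 1/(-422 + 4*(-1/120)) = 1/(-422 - 1/30) = 1/(-12661/30) = -30/12661 ≈ -0.0023695)
1/L = 1/(-30/12661) = -12661/30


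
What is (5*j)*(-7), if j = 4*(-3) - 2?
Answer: 490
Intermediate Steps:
j = -14 (j = -12 - 2 = -14)
(5*j)*(-7) = (5*(-14))*(-7) = -70*(-7) = 490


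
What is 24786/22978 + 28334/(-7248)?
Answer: -117852431/41636136 ≈ -2.8305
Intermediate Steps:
24786/22978 + 28334/(-7248) = 24786*(1/22978) + 28334*(-1/7248) = 12393/11489 - 14167/3624 = -117852431/41636136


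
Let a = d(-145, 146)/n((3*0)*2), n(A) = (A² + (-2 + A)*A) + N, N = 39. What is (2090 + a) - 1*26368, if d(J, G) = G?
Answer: -946696/39 ≈ -24274.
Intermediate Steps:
n(A) = 39 + A² + A*(-2 + A) (n(A) = (A² + (-2 + A)*A) + 39 = (A² + A*(-2 + A)) + 39 = 39 + A² + A*(-2 + A))
a = 146/39 (a = 146/(39 - 2*3*0*2 + 2*((3*0)*2)²) = 146/(39 - 0*2 + 2*(0*2)²) = 146/(39 - 2*0 + 2*0²) = 146/(39 + 0 + 2*0) = 146/(39 + 0 + 0) = 146/39 ≈ 3.7436)
(2090 + a) - 1*26368 = (2090 + 146/39) - 1*26368 = 81656/39 - 26368 = -946696/39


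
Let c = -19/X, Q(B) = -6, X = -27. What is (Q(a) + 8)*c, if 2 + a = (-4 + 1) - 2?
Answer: 38/27 ≈ 1.4074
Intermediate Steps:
a = -7 (a = -2 + ((-4 + 1) - 2) = -2 + (-3 - 2) = -2 - 5 = -7)
c = 19/27 (c = -19/(-27) = -19*(-1/27) = 19/27 ≈ 0.70370)
(Q(a) + 8)*c = (-6 + 8)*(19/27) = 2*(19/27) = 38/27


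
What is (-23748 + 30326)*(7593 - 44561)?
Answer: -243175504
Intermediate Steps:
(-23748 + 30326)*(7593 - 44561) = 6578*(-36968) = -243175504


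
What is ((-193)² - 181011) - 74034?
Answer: -217796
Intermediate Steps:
((-193)² - 181011) - 74034 = (37249 - 181011) - 74034 = -143762 - 74034 = -217796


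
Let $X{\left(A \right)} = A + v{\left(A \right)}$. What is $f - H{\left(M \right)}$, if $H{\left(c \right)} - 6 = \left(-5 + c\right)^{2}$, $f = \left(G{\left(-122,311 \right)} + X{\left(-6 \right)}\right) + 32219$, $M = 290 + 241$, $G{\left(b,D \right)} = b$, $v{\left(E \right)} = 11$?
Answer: $-244580$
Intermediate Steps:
$X{\left(A \right)} = 11 + A$ ($X{\left(A \right)} = A + 11 = 11 + A$)
$M = 531$
$f = 32102$ ($f = \left(-122 + \left(11 - 6\right)\right) + 32219 = \left(-122 + 5\right) + 32219 = -117 + 32219 = 32102$)
$H{\left(c \right)} = 6 + \left(-5 + c\right)^{2}$
$f - H{\left(M \right)} = 32102 - \left(6 + \left(-5 + 531\right)^{2}\right) = 32102 - \left(6 + 526^{2}\right) = 32102 - \left(6 + 276676\right) = 32102 - 276682 = -244580$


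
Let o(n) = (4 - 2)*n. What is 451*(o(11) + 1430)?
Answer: 654852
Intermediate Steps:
o(n) = 2*n
451*(o(11) + 1430) = 451*(2*11 + 1430) = 451*(22 + 1430) = 451*1452 = 654852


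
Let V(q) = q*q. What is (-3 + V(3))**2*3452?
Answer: 124272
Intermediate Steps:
V(q) = q**2
(-3 + V(3))**2*3452 = (-3 + 3**2)**2*3452 = (-3 + 9)**2*3452 = 6**2*3452 = 36*3452 = 124272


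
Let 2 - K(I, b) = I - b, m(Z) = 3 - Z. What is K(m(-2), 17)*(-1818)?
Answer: -25452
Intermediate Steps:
K(I, b) = 2 + b - I (K(I, b) = 2 - (I - b) = 2 + (b - I) = 2 + b - I)
K(m(-2), 17)*(-1818) = (2 + 17 - (3 - 1*(-2)))*(-1818) = (2 + 17 - (3 + 2))*(-1818) = (2 + 17 - 1*5)*(-1818) = (2 + 17 - 5)*(-1818) = 14*(-1818) = -25452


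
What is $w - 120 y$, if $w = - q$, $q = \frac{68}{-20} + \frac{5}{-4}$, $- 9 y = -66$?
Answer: $- \frac{17507}{20} \approx -875.35$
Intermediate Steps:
$y = \frac{22}{3}$ ($y = \left(- \frac{1}{9}\right) \left(-66\right) = \frac{22}{3} \approx 7.3333$)
$q = - \frac{93}{20}$ ($q = 68 \left(- \frac{1}{20}\right) + 5 \left(- \frac{1}{4}\right) = - \frac{17}{5} - \frac{5}{4} = - \frac{93}{20} \approx -4.65$)
$w = \frac{93}{20}$ ($w = \left(-1\right) \left(- \frac{93}{20}\right) = \frac{93}{20} \approx 4.65$)
$w - 120 y = \frac{93}{20} - 880 = - \frac{17507}{20}$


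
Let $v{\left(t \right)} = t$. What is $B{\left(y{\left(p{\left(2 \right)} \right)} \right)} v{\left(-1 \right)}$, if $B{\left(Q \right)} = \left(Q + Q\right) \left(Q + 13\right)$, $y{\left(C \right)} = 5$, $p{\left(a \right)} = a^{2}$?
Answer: $-180$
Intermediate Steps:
$B{\left(Q \right)} = 2 Q \left(13 + Q\right)$
$B{\left(y{\left(p{\left(2 \right)} \right)} \right)} v{\left(-1 \right)} = 2 \cdot 5 \left(13 + 5\right) \left(-1\right) = 2 \cdot 5 \cdot 18 \left(-1\right) = 180 \left(-1\right) = -180$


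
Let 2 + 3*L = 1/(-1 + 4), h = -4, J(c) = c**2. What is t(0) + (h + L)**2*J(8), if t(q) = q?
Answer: 107584/81 ≈ 1328.2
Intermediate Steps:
L = -5/9 (L = -2/3 + 1/(3*(-1 + 4)) = -2/3 + (1/3)/3 = -2/3 + (1/3)*(1/3) = -2/3 + 1/9 = -5/9 ≈ -0.55556)
t(0) + (h + L)**2*J(8) = 0 + (-4 - 5/9)**2*8**2 = 0 + (-41/9)**2*64 = 0 + (1681/81)*64 = 0 + 107584/81 = 107584/81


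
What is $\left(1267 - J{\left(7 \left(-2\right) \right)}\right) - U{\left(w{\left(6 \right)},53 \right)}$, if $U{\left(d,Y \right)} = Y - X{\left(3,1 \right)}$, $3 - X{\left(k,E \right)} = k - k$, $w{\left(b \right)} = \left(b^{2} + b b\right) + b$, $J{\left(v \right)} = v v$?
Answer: $1021$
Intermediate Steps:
$J{\left(v \right)} = v^{2}$
$w{\left(b \right)} = b + 2 b^{2}$ ($w{\left(b \right)} = \left(b^{2} + b^{2}\right) + b = 2 b^{2} + b = b + 2 b^{2}$)
$X{\left(k,E \right)} = 3$ ($X{\left(k,E \right)} = 3 - \left(k - k\right) = 3 - 0 = 3 + 0 = 3$)
$U{\left(d,Y \right)} = -3 + Y$ ($U{\left(d,Y \right)} = Y - 3 = -3 + Y$)
$\left(1267 - J{\left(7 \left(-2\right) \right)}\right) - U{\left(w{\left(6 \right)},53 \right)} = \left(1267 - \left(7 \left(-2\right)\right)^{2}\right) - \left(-3 + 53\right) = \left(1267 - \left(-14\right)^{2}\right) - 50 = \left(1267 - 196\right) - 50 = 1071 - 50 = 1021$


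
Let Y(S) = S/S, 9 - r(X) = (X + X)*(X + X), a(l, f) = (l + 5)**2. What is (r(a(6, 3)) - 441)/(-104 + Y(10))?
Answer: 58996/103 ≈ 572.78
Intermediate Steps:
a(l, f) = (5 + l)**2
r(X) = 9 - 4*X**2 (r(X) = 9 - (X + X)*(X + X) = 9 - 2*X*2*X = 9 - 4*X**2)
Y(S) = 1
(r(a(6, 3)) - 441)/(-104 + Y(10)) = ((9 - 4*(5 + 6)**4) - 441)/(-104 + 1) = ((9 - 4*(11**2)**2) - 441)/(-103) = ((9 - 4*121**2) - 441)*(-1/103) = ((9 - 4*14641) - 441)*(-1/103) = ((9 - 58564) - 441)*(-1/103) = (-58555 - 441)*(-1/103) = -58996*(-1/103) = 58996/103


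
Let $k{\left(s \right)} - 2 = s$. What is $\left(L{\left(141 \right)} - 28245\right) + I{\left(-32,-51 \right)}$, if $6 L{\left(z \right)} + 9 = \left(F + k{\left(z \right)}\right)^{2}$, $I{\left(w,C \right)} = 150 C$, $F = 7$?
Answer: $- \frac{64293}{2} \approx -32147.0$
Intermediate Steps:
$k{\left(s \right)} = 2 + s$
$L{\left(z \right)} = - \frac{3}{2} + \frac{\left(9 + z\right)^{2}}{6}$ ($L{\left(z \right)} = - \frac{3}{2} + \frac{\left(7 + \left(2 + z\right)\right)^{2}}{6} = - \frac{3}{2} + \frac{\left(9 + z\right)^{2}}{6}$)
$\left(L{\left(141 \right)} - 28245\right) + I{\left(-32,-51 \right)} = \left(\left(- \frac{3}{2} + \frac{\left(9 + 141\right)^{2}}{6}\right) - 28245\right) + 150 \left(-51\right) = \left(\left(- \frac{3}{2} + \frac{150^{2}}{6}\right) - 28245\right) - 7650 = \left(\left(- \frac{3}{2} + \frac{1}{6} \cdot 22500\right) - 28245\right) - 7650 = \left(\left(- \frac{3}{2} + 3750\right) - 28245\right) - 7650 = \left(\frac{7497}{2} - 28245\right) - 7650 = - \frac{48993}{2} - 7650 = - \frac{64293}{2}$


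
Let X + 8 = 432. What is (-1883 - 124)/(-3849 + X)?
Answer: 2007/3425 ≈ 0.58599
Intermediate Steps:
X = 424 (X = -8 + 432 = 424)
(-1883 - 124)/(-3849 + X) = (-1883 - 124)/(-3849 + 424) = -2007/(-3425) = -2007*(-1/3425) = 2007/3425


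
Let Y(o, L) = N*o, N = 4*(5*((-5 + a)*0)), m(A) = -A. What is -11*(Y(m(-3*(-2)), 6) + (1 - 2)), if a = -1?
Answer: 11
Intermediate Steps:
N = 0 (N = 4*(5*((-5 - 1)*0)) = 4*(5*(-6*0)) = 4*(5*0) = 4*0 = 0)
Y(o, L) = 0 (Y(o, L) = 0*o = 0)
-11*(Y(m(-3*(-2)), 6) + (1 - 2)) = -11*(0 + (1 - 2)) = -11*(0 - 1) = -11*(-1) = 11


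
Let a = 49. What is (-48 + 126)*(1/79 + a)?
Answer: 302016/79 ≈ 3823.0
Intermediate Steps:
(-48 + 126)*(1/79 + a) = (-48 + 126)*(1/79 + 49) = 78*(1/79 + 49) = 78*(3872/79) = 302016/79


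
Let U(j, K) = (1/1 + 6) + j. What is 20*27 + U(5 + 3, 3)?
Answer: 555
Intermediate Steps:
U(j, K) = 7 + j (U(j, K) = (1 + 6) + j = 7 + j)
20*27 + U(5 + 3, 3) = 20*27 + (7 + (5 + 3)) = 540 + (7 + 8) = 540 + 15 = 555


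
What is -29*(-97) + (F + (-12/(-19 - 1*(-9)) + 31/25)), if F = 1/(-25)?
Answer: 14077/5 ≈ 2815.4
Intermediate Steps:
F = -1/25 ≈ -0.040000
-29*(-97) + (F + (-12/(-19 - 1*(-9)) + 31/25)) = -29*(-97) + (-1/25 + (-12/(-19 - 1*(-9)) + 31/25)) = 2813 + (-1/25 + (-12/(-19 + 9) + 31*(1/25))) = 2813 + (-1/25 + (-12/(-10) + 31/25)) = 2813 + (-1/25 + (-12*(-⅒) + 31/25)) = 2813 + (-1/25 + (6/5 + 31/25)) = 2813 + (-1/25 + 61/25) = 2813 + 12/5 = 14077/5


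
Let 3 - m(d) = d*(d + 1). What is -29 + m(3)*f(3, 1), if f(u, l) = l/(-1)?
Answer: -20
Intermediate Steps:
m(d) = 3 - d*(1 + d) (m(d) = 3 - d*(d + 1) = 3 - d*(1 + d))
f(u, l) = -l (f(u, l) = l*(-1) = -l)
-29 + m(3)*f(3, 1) = -29 + (3 - 1*3 - 1*3**2)*(-1*1) = -29 + (3 - 3 - 1*9)*(-1) = -29 + (3 - 3 - 9)*(-1) = -29 - 9*(-1) = -29 + 9 = -20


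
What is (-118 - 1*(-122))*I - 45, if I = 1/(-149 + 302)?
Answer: -6881/153 ≈ -44.974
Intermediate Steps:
I = 1/153 ≈ 0.0065359
(-118 - 1*(-122))*I - 45 = (-118 - 1*(-122))*(1/153) - 45 = (-118 + 122)*(1/153) - 45 = 4*(1/153) - 45 = 4/153 - 45 = -6881/153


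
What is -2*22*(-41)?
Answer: 1804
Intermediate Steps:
-2*22*(-41) = -44*(-41) = 1804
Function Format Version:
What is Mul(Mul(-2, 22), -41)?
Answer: 1804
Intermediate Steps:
Mul(Mul(-2, 22), -41) = Mul(-44, -41) = 1804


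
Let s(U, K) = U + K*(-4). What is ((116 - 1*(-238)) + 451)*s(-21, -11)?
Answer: 18515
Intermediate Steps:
s(U, K) = U - 4*K
((116 - 1*(-238)) + 451)*s(-21, -11) = ((116 - 1*(-238)) + 451)*(-21 - 4*(-11)) = ((116 + 238) + 451)*(-21 + 44) = (354 + 451)*23 = 805*23 = 18515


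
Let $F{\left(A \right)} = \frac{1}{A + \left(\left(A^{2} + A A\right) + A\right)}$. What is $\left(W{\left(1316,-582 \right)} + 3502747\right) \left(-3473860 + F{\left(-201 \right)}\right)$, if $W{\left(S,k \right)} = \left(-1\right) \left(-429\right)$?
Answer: $- \frac{122303906942130103}{10050} \approx -1.217 \cdot 10^{13}$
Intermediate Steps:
$W{\left(S,k \right)} = 429$
$F{\left(A \right)} = \frac{1}{2 A + 2 A^{2}}$ ($F{\left(A \right)} = \frac{1}{A + \left(\left(A^{2} + A^{2}\right) + A\right)} = \frac{1}{A + \left(2 A^{2} + A\right)} = \frac{1}{A + \left(A + 2 A^{2}\right)} = \frac{1}{2 A + 2 A^{2}}$)
$\left(W{\left(1316,-582 \right)} + 3502747\right) \left(-3473860 + F{\left(-201 \right)}\right) = \left(429 + 3502747\right) \left(-3473860 + \frac{1}{2 \left(-201\right) \left(1 - 201\right)}\right) = 3503176 \left(-3473860 + \frac{1}{2} \left(- \frac{1}{201}\right) \frac{1}{-200}\right) = 3503176 \left(-3473860 + \frac{1}{2} \left(- \frac{1}{201}\right) \left(- \frac{1}{200}\right)\right) = 3503176 \left(-3473860 + \frac{1}{80400}\right) = 3503176 \left(- \frac{279298343999}{80400}\right) = - \frac{122303906942130103}{10050}$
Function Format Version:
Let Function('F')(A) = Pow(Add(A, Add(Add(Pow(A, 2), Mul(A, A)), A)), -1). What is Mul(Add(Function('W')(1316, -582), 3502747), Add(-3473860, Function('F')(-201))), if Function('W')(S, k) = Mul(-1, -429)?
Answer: Rational(-122303906942130103, 10050) ≈ -1.2170e+13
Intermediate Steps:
Function('W')(S, k) = 429
Function('F')(A) = Pow(Add(Mul(2, A), Mul(2, Pow(A, 2))), -1) (Function('F')(A) = Pow(Add(A, Add(Add(Pow(A, 2), Pow(A, 2)), A)), -1) = Pow(Add(A, Add(Mul(2, Pow(A, 2)), A)), -1) = Pow(Add(A, Add(A, Mul(2, Pow(A, 2)))), -1) = Pow(Add(Mul(2, A), Mul(2, Pow(A, 2))), -1))
Mul(Add(Function('W')(1316, -582), 3502747), Add(-3473860, Function('F')(-201))) = Mul(Add(429, 3502747), Add(-3473860, Mul(Rational(1, 2), Pow(-201, -1), Pow(Add(1, -201), -1)))) = Mul(3503176, Add(-3473860, Mul(Rational(1, 2), Rational(-1, 201), Pow(-200, -1)))) = Mul(3503176, Add(-3473860, Mul(Rational(1, 2), Rational(-1, 201), Rational(-1, 200)))) = Mul(3503176, Add(-3473860, Rational(1, 80400))) = Mul(3503176, Rational(-279298343999, 80400)) = Rational(-122303906942130103, 10050)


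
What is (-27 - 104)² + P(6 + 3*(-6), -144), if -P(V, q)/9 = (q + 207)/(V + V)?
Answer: 137477/8 ≈ 17185.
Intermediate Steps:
P(V, q) = -9*(207 + q)/(2*V) (P(V, q) = -9*(q + 207)/(V + V) = -9*(207 + q)/(2*V))
(-27 - 104)² + P(6 + 3*(-6), -144) = (-27 - 104)² + 9*(-207 - 1*(-144))/(2*(6 + 3*(-6))) = (-131)² + 9*(-207 + 144)/(2*(6 - 18)) = 17161 + (9/2)*(-63)/(-12) = 17161 + (9/2)*(-1/12)*(-63) = 17161 + 189/8 = 137477/8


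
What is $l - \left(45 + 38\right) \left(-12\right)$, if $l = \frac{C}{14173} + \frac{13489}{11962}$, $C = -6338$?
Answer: $\frac{168974640737}{169537426} \approx 996.68$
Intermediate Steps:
$l = \frac{115364441}{169537426}$ ($l = - \frac{6338}{14173} + \frac{13489}{11962} = \frac{115364441}{169537426} \approx 0.68047$)
$l - \left(45 + 38\right) \left(-12\right) = \frac{115364441}{169537426} - \left(45 + 38\right) \left(-12\right) = \frac{115364441}{169537426} - 83 \left(-12\right) = \frac{115364441}{169537426} - -996 = \frac{115364441}{169537426} + 996 = \frac{168974640737}{169537426}$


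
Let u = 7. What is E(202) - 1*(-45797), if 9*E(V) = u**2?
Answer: 412222/9 ≈ 45802.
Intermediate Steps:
E(V) = 49/9 (E(V) = (1/9)*7**2 = (1/9)*49 = 49/9)
E(202) - 1*(-45797) = 49/9 - 1*(-45797) = 49/9 + 45797 = 412222/9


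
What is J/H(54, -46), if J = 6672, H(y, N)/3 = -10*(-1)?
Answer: 1112/5 ≈ 222.40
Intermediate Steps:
H(y, N) = 30 (H(y, N) = 3*(-10*(-1)) = 3*10 = 30)
J/H(54, -46) = 6672/30 = 6672*(1/30) = 1112/5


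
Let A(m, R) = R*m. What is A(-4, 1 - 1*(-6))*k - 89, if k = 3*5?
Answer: -509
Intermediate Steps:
k = 15
A(-4, 1 - 1*(-6))*k - 89 = ((1 - 1*(-6))*(-4))*15 - 89 = ((1 + 6)*(-4))*15 - 89 = (7*(-4))*15 - 89 = -28*15 - 89 = -420 - 89 = -509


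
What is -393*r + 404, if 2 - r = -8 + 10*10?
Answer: 35774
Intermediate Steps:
r = -90 (r = 2 - (-8 + 10*10) = 2 - (-8 + 100) = 2 - 1*92 = 2 - 92 = -90)
-393*r + 404 = -393*(-90) + 404 = 35370 + 404 = 35774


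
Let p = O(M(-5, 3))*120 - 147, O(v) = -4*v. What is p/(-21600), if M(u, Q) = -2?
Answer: -271/7200 ≈ -0.037639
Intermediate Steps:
p = 813 (p = -4*(-2)*120 - 147 = 8*120 - 147 = 960 - 147 = 813)
p/(-21600) = 813/(-21600) = 813*(-1/21600) = -271/7200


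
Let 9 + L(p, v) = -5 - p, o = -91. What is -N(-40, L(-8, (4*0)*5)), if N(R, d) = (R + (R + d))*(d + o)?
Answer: -8342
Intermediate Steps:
L(p, v) = -14 - p (L(p, v) = -9 + (-5 - p) = -14 - p)
N(R, d) = (-91 + d)*(d + 2*R) (N(R, d) = (R + (R + d))*(d - 91) = (d + 2*R)*(-91 + d) = (-91 + d)*(d + 2*R))
-N(-40, L(-8, (4*0)*5)) = -((-14 - 1*(-8))² - 182*(-40) - 91*(-14 - 1*(-8)) + 2*(-40)*(-14 - 1*(-8))) = -((-14 + 8)² + 7280 - 91*(-14 + 8) + 2*(-40)*(-14 + 8)) = -((-6)² + 7280 - 91*(-6) + 2*(-40)*(-6)) = -(36 + 7280 + 546 + 480) = -1*8342 = -8342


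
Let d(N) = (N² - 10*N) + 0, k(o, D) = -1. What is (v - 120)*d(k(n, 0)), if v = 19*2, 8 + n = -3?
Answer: -902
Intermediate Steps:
n = -11 (n = -8 - 3 = -11)
v = 38
d(N) = N² - 10*N
(v - 120)*d(k(n, 0)) = (38 - 120)*(-(-10 - 1)) = -(-82)*(-11) = -82*11 = -902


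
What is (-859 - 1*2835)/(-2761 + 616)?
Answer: 3694/2145 ≈ 1.7221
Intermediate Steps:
(-859 - 1*2835)/(-2761 + 616) = (-859 - 2835)/(-2145) = -3694*(-1/2145) = 3694/2145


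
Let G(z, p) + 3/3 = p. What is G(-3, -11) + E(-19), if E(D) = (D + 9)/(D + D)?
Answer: -223/19 ≈ -11.737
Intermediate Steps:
G(z, p) = -1 + p
E(D) = (9 + D)/(2*D) (E(D) = (9 + D)/((2*D)) = (9 + D)*(1/(2*D)) = (9 + D)/(2*D))
G(-3, -11) + E(-19) = (-1 - 11) + (1/2)*(9 - 19)/(-19) = -12 + (1/2)*(-1/19)*(-10) = -12 + 5/19 = -223/19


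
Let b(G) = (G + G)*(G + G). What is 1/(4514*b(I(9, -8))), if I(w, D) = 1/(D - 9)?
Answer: 289/18056 ≈ 0.016006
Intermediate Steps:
I(w, D) = 1/(-9 + D)
b(G) = 4*G² (b(G) = (2*G)*(2*G) = 4*G²)
1/(4514*b(I(9, -8))) = 1/(4514*((4*(1/(-9 - 8))²))) = 1/(4514*((4*(1/(-17))²))) = 1/(4514*((4*(-1/17)²))) = 1/(4514*((4*(1/289)))) = 1/(4514*(4/289)) = (1/4514)*(289/4) = 289/18056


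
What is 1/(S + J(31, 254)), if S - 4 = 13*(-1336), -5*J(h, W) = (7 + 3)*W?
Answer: -1/17872 ≈ -5.5953e-5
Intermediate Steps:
J(h, W) = -2*W (J(h, W) = -(7 + 3)*W/5 = -2*W)
S = -17364 (S = 4 + 13*(-1336) = 4 - 17368 = -17364)
1/(S + J(31, 254)) = 1/(-17364 - 2*254) = 1/(-17364 - 508) = 1/(-17872) = -1/17872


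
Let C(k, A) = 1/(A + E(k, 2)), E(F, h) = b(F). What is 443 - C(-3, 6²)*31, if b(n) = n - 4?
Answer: 12816/29 ≈ 441.93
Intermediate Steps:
b(n) = -4 + n
E(F, h) = -4 + F
C(k, A) = 1/(-4 + A + k) (C(k, A) = 1/(A + (-4 + k)) = 1/(-4 + A + k))
443 - C(-3, 6²)*31 = 443 - 31/(-4 + 6² - 3) = 443 - 31/(-4 + 36 - 3) = 443 - 31/29 = 12816/29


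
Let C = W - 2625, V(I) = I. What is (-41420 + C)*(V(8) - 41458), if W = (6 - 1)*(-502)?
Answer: 1929704750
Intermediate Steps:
W = -2510 (W = 5*(-502) = -2510)
C = -5135 (C = -2510 - 2625 = -5135)
(-41420 + C)*(V(8) - 41458) = (-41420 - 5135)*(8 - 41458) = -46555*(-41450) = 1929704750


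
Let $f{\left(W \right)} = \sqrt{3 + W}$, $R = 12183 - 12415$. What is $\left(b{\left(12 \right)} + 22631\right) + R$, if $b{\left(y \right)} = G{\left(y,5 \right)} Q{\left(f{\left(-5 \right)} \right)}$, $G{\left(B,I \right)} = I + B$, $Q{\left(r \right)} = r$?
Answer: $22399 + 17 i \sqrt{2} \approx 22399.0 + 24.042 i$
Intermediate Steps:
$R = -232$
$G{\left(B,I \right)} = B + I$
$b{\left(y \right)} = i \sqrt{2} \left(5 + y\right)$ ($b{\left(y \right)} = \left(y + 5\right) \sqrt{3 - 5} = \left(5 + y\right) \sqrt{-2} = \left(5 + y\right) i \sqrt{2} = i \sqrt{2} \left(5 + y\right)$)
$\left(b{\left(12 \right)} + 22631\right) + R = \left(i \sqrt{2} \left(5 + 12\right) + 22631\right) - 232 = \left(i \sqrt{2} \cdot 17 + 22631\right) - 232 = \left(17 i \sqrt{2} + 22631\right) - 232 = \left(22631 + 17 i \sqrt{2}\right) - 232 = 22399 + 17 i \sqrt{2}$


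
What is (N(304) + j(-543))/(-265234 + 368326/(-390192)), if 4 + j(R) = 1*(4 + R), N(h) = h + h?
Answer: -12681240/51746276627 ≈ -0.00024507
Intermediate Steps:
N(h) = 2*h
j(R) = R (j(R) = -4 + 1*(4 + R) = -4 + (4 + R) = R)
(N(304) + j(-543))/(-265234 + 368326/(-390192)) = (2*304 - 543)/(-265234 + 368326/(-390192)) = (608 - 543)/(-265234 + 368326*(-1/390192)) = 65/(-265234 - 184163/195096) = 65/(-51746276627/195096) = 65*(-195096/51746276627) = -12681240/51746276627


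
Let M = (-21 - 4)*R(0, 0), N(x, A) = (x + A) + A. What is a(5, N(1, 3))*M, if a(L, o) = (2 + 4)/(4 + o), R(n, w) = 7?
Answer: -1050/11 ≈ -95.455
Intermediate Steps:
N(x, A) = x + 2*A (N(x, A) = (A + x) + A = x + 2*A)
a(L, o) = 6/(4 + o)
M = -175 (M = (-21 - 4)*7 = -25*7 = -175)
a(5, N(1, 3))*M = (6/(4 + (1 + 2*3)))*(-175) = (6/(4 + (1 + 6)))*(-175) = (6/(4 + 7))*(-175) = (6/11)*(-175) = -1050/11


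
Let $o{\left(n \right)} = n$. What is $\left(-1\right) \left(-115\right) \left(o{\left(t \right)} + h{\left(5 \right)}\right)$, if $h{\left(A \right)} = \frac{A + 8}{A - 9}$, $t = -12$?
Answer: $- \frac{7015}{4} \approx -1753.8$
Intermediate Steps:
$h{\left(A \right)} = \frac{8 + A}{-9 + A}$
$\left(-1\right) \left(-115\right) \left(o{\left(t \right)} + h{\left(5 \right)}\right) = \left(-1\right) \left(-115\right) \left(-12 + \frac{8 + 5}{-9 + 5}\right) = 115 \left(-12 + \frac{1}{-4} \cdot 13\right) = 115 \left(-12 - \frac{13}{4}\right) = 115 \left(- \frac{61}{4}\right) = - \frac{7015}{4}$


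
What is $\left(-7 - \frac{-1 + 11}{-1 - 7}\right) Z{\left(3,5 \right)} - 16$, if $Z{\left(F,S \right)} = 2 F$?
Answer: $- \frac{101}{2} \approx -50.5$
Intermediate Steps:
$\left(-7 - \frac{-1 + 11}{-1 - 7}\right) Z{\left(3,5 \right)} - 16 = \left(-7 - \frac{-1 + 11}{-1 - 7}\right) 2 \cdot 3 - 16 = \left(-7 - \frac{10}{-8}\right) 6 - 16 = \left(-7 - 10 \left(- \frac{1}{8}\right)\right) 6 - 16 = \left(-7 - - \frac{5}{4}\right) 6 - 16 = \left(-7 + \frac{5}{4}\right) 6 - 16 = \left(- \frac{23}{4}\right) 6 - 16 = - \frac{69}{2} - 16 = - \frac{101}{2}$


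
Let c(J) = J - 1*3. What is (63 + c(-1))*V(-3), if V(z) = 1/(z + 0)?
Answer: -59/3 ≈ -19.667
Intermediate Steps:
c(J) = -3 + J (c(J) = J - 3 = -3 + J)
V(z) = 1/z
(63 + c(-1))*V(-3) = (63 + (-3 - 1))/(-3) = (63 - 4)*(-⅓) = 59*(-⅓) = -59/3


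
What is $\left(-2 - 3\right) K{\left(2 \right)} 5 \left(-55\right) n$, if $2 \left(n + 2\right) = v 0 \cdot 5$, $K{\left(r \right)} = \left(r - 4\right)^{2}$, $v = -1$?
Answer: $-11000$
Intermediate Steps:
$K{\left(r \right)} = \left(-4 + r\right)^{2}$
$n = -2$ ($n = -2 + \frac{\left(-1\right) 0 \cdot 5}{2} = -2 + \frac{0 \cdot 5}{2} = -2 + \frac{1}{2} \cdot 0 = -2 + 0 = -2$)
$\left(-2 - 3\right) K{\left(2 \right)} 5 \left(-55\right) n = \left(-2 - 3\right) \left(-4 + 2\right)^{2} \cdot 5 \left(-55\right) \left(-2\right) = - 5 \left(-2\right)^{2} \cdot 5 \left(-55\right) \left(-2\right) = \left(-5\right) 4 \cdot 5 \left(-55\right) \left(-2\right) = \left(-20\right) 5 \left(-55\right) \left(-2\right) = \left(-100\right) \left(-55\right) \left(-2\right) = 5500 \left(-2\right) = -11000$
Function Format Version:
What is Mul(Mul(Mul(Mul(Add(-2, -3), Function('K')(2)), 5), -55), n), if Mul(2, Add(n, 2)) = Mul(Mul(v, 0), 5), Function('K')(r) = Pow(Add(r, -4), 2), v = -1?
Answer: -11000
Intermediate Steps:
Function('K')(r) = Pow(Add(-4, r), 2)
n = -2 (n = Add(-2, Mul(Rational(1, 2), Mul(Mul(-1, 0), 5))) = Add(-2, Mul(Rational(1, 2), Mul(0, 5))) = Add(-2, Mul(Rational(1, 2), 0)) = Add(-2, 0) = -2)
Mul(Mul(Mul(Mul(Add(-2, -3), Function('K')(2)), 5), -55), n) = Mul(Mul(Mul(Mul(Add(-2, -3), Pow(Add(-4, 2), 2)), 5), -55), -2) = Mul(Mul(Mul(Mul(-5, Pow(-2, 2)), 5), -55), -2) = Mul(Mul(Mul(Mul(-5, 4), 5), -55), -2) = Mul(Mul(Mul(-20, 5), -55), -2) = Mul(Mul(-100, -55), -2) = Mul(5500, -2) = -11000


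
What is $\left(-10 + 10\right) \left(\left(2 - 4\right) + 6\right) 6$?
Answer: $0$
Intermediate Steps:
$\left(-10 + 10\right) \left(\left(2 - 4\right) + 6\right) 6 = 0 \left(\left(2 - 4\right) + 6\right) 6 = 0 \left(-2 + 6\right) 6 = 0 \cdot 4 \cdot 6 = 0 \cdot 6 = 0$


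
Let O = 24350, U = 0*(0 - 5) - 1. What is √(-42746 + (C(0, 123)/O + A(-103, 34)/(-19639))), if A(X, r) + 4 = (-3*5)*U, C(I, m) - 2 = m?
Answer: 15*I*√69513566443463926/19128386 ≈ 206.75*I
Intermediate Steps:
C(I, m) = 2 + m
U = -1 (U = 0*(-5) - 1 = 0 - 1 = -1)
A(X, r) = 11 (A(X, r) = -4 - 3*5*(-1) = -4 - 15*(-1) = -4 + 15 = 11)
√(-42746 + (C(0, 123)/O + A(-103, 34)/(-19639))) = √(-42746 + ((2 + 123)/24350 + 11/(-19639))) = √(-42746 + (125*(1/24350) + 11*(-1/19639))) = √(-42746 + (5/974 - 11/19639)) = √(-42746 + 87481/19128386) = √(-817661900475/19128386) = 15*I*√69513566443463926/19128386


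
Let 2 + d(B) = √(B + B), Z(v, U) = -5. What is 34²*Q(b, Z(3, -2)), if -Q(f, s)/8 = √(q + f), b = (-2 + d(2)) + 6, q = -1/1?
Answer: -9248*√3 ≈ -16018.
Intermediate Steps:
d(B) = -2 + √2*√B (d(B) = -2 + √(B + B) = -2 + √(2*B) = -2 + √2*√B)
q = -1 (q = -1*1 = -1)
b = 4 (b = (-2 + (-2 + √2*√2)) + 6 = (-2 + (-2 + 2)) + 6 = (-2 + 0) + 6 = -2 + 6 = 4)
Q(f, s) = -8*√(-1 + f)
34²*Q(b, Z(3, -2)) = 34²*(-8*√(-1 + 4)) = 1156*(-8*√3) = -9248*√3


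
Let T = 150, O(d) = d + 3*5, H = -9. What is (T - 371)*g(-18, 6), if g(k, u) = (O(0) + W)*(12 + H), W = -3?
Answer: -7956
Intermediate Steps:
O(d) = 15 + d (O(d) = d + 15 = 15 + d)
g(k, u) = 36 (g(k, u) = ((15 + 0) - 3)*(12 - 9) = (15 - 3)*3 = 12*3 = 36)
(T - 371)*g(-18, 6) = (150 - 371)*36 = -221*36 = -7956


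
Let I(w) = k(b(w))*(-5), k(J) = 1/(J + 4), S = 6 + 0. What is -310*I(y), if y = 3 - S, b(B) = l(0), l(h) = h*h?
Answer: 775/2 ≈ 387.50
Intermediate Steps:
S = 6
l(h) = h²
b(B) = 0 (b(B) = 0² = 0)
k(J) = 1/(4 + J)
y = -3 (y = 3 - 1*6 = 3 - 6 = -3)
I(w) = -5/4 (I(w) = -5/(4 + 0) = -5/4)
-310*I(y) = -310*(-5/4) = 775/2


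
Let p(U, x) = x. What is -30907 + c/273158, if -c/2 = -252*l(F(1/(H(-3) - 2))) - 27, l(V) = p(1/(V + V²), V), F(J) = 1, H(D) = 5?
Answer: -4221246874/136579 ≈ -30907.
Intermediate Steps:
l(V) = V
c = 558 (c = -2*(-252*1 - 27) = -2*(-252 - 27) = -2*(-279) = 558)
-30907 + c/273158 = -30907 + 558/273158 = -30907 + 558*(1/273158) = -30907 + 279/136579 = -4221246874/136579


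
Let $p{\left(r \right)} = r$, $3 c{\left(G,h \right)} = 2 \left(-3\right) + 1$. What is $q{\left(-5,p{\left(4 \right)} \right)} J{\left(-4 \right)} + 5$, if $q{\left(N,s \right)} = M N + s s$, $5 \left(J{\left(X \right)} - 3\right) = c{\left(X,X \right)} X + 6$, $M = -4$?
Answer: $\frac{1021}{5} \approx 204.2$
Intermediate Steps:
$c{\left(G,h \right)} = - \frac{5}{3}$ ($c{\left(G,h \right)} = \frac{2 \left(-3\right) + 1}{3} = \frac{-6 + 1}{3} = \frac{1}{3} \left(-5\right) = - \frac{5}{3}$)
$J{\left(X \right)} = \frac{21}{5} - \frac{X}{3}$ ($J{\left(X \right)} = 3 + \frac{- \frac{5 X}{3} + 6}{5} = 3 + \frac{6 - \frac{5 X}{3}}{5} = 3 - \left(- \frac{6}{5} + \frac{X}{3}\right) = \frac{21}{5} - \frac{X}{3}$)
$q{\left(N,s \right)} = s^{2} - 4 N$ ($q{\left(N,s \right)} = - 4 N + s s = - 4 N + s^{2} = s^{2} - 4 N$)
$q{\left(-5,p{\left(4 \right)} \right)} J{\left(-4 \right)} + 5 = \left(4^{2} - -20\right) \left(\frac{21}{5} - - \frac{4}{3}\right) + 5 = \left(16 + 20\right) \left(\frac{21}{5} + \frac{4}{3}\right) + 5 = 36 \cdot \frac{83}{15} + 5 = \frac{996}{5} + 5 = \frac{1021}{5}$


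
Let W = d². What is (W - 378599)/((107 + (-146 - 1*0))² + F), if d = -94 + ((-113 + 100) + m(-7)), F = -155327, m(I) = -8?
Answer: 182687/76903 ≈ 2.3755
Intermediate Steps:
d = -115 (d = -94 + ((-113 + 100) - 8) = -94 + (-13 - 8) = -94 - 21 = -115)
W = 13225 (W = (-115)² = 13225)
(W - 378599)/((107 + (-146 - 1*0))² + F) = (13225 - 378599)/((107 + (-146 - 1*0))² - 155327) = -365374/((107 + (-146 + 0))² - 155327) = -365374/((107 - 146)² - 155327) = -365374/((-39)² - 155327) = -365374/(1521 - 155327) = -365374/(-153806) = -365374*(-1/153806) = 182687/76903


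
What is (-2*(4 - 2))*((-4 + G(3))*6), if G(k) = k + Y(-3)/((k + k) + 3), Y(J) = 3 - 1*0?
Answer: 16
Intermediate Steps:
Y(J) = 3 (Y(J) = 3 + 0 = 3)
G(k) = k + 3/(3 + 2*k) (G(k) = k + 3/((k + k) + 3) = k + 3/(2*k + 3) = k + 3/(3 + 2*k))
(-2*(4 - 2))*((-4 + G(3))*6) = (-2*(4 - 2))*((-4 + (3 + 2*3² + 3*3)/(3 + 2*3))*6) = (-2*2)*((-4 + (3 + 2*9 + 9)/(3 + 6))*6) = -4*(-4 + (3 + 18 + 9)/9)*6 = -4*(-4 + (⅑)*30)*6 = -4*(-4 + 10/3)*6 = -(-8)*6/3 = -4*(-4) = 16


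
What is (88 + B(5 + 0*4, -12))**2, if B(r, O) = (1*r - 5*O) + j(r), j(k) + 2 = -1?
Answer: 22500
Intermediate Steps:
j(k) = -3 (j(k) = -2 - 1 = -3)
B(r, O) = -3 + r - 5*O (B(r, O) = (1*r - 5*O) - 3 = (r - 5*O) - 3 = -3 + r - 5*O)
(88 + B(5 + 0*4, -12))**2 = (88 + (-3 + (5 + 0*4) - 5*(-12)))**2 = (88 + (-3 + (5 + 0) + 60))**2 = (88 + (-3 + 5 + 60))**2 = (88 + 62)**2 = 150**2 = 22500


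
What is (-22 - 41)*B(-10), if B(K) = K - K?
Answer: 0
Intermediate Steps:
B(K) = 0
(-22 - 41)*B(-10) = (-22 - 41)*0 = -63*0 = 0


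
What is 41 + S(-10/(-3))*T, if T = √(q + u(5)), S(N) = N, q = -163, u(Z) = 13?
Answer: 41 + 50*I*√6/3 ≈ 41.0 + 40.825*I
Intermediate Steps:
T = 5*I*√6 (T = √(-163 + 13) = √(-150) = 5*I*√6 ≈ 12.247*I)
41 + S(-10/(-3))*T = 41 + (-10/(-3))*(5*I*√6) = 41 + (-10*(-⅓))*(5*I*√6) = 41 + 10*(5*I*√6)/3 = 41 + 50*I*√6/3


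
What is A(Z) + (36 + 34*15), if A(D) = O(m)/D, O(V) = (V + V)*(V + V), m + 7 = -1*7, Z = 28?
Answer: 574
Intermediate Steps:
m = -14 (m = -7 - 1*7 = -7 - 7 = -14)
O(V) = 4*V**2 (O(V) = (2*V)*(2*V) = 4*V**2)
A(D) = 784/D (A(D) = (4*(-14)**2)/D = (4*196)/D = 784/D)
A(Z) + (36 + 34*15) = 784/28 + (36 + 34*15) = 784*(1/28) + (36 + 510) = 28 + 546 = 574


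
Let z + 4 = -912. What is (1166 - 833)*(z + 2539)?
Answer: 540459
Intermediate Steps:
z = -916 (z = -4 - 912 = -916)
(1166 - 833)*(z + 2539) = (1166 - 833)*(-916 + 2539) = 333*1623 = 540459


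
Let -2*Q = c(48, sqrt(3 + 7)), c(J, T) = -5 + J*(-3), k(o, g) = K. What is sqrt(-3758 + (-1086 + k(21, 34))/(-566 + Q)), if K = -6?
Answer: I*sqrt(3629167190)/983 ≈ 61.284*I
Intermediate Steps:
k(o, g) = -6
c(J, T) = -5 - 3*J
Q = 149/2 (Q = -(-5 - 3*48)/2 = -(-5 - 144)/2 = -1/2*(-149) = 149/2 ≈ 74.500)
sqrt(-3758 + (-1086 + k(21, 34))/(-566 + Q)) = sqrt(-3758 + (-1086 - 6)/(-566 + 149/2)) = sqrt(-3758 - 1092/(-983/2)) = sqrt(-3758 - 1092*(-2/983)) = sqrt(-3758 + 2184/983) = sqrt(-3691930/983) = I*sqrt(3629167190)/983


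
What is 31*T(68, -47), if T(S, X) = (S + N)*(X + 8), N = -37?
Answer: -37479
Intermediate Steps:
T(S, X) = (-37 + S)*(8 + X) (T(S, X) = (S - 37)*(X + 8) = (-37 + S)*(8 + X))
31*T(68, -47) = 31*(-296 - 37*(-47) + 8*68 + 68*(-47)) = 31*(-296 + 1739 + 544 - 3196) = 31*(-1209) = -37479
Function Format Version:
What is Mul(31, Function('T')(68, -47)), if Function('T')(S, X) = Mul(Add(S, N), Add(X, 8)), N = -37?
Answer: -37479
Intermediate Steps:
Function('T')(S, X) = Mul(Add(-37, S), Add(8, X)) (Function('T')(S, X) = Mul(Add(S, -37), Add(X, 8)) = Mul(Add(-37, S), Add(8, X)))
Mul(31, Function('T')(68, -47)) = Mul(31, Add(-296, Mul(-37, -47), Mul(8, 68), Mul(68, -47))) = Mul(31, Add(-296, 1739, 544, -3196)) = Mul(31, -1209) = -37479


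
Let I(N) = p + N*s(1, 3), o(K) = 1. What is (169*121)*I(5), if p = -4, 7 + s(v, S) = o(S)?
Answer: -695266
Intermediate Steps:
s(v, S) = -6 (s(v, S) = -7 + 1 = -6)
I(N) = -4 - 6*N (I(N) = -4 + N*(-6) = -4 - 6*N)
(169*121)*I(5) = (169*121)*(-4 - 6*5) = 20449*(-4 - 30) = 20449*(-34) = -695266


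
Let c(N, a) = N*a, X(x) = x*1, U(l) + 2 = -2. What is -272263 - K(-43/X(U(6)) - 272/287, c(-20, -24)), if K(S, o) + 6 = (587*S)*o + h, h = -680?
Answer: -870603919/287 ≈ -3.0335e+6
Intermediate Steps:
U(l) = -4 (U(l) = -2 - 2 = -4)
X(x) = x
K(S, o) = -686 + 587*S*o (K(S, o) = -6 + ((587*S)*o - 680) = -6 + (587*S*o - 680) = -6 + (-680 + 587*S*o) = -686 + 587*S*o)
-272263 - K(-43/X(U(6)) - 272/287, c(-20, -24)) = -272263 - (-686 + 587*(-43/(-4) - 272/287)*(-20*(-24))) = -272263 - (-686 + 587*(-43*(-¼) - 272*1/287)*480) = -272263 - (-686 + 587*(43/4 - 272/287)*480) = -272263 - (-686 + 587*(11253/1148)*480) = -272263 - (-686 + 792661320/287) = -272263 - 1*792464438/287 = -272263 - 792464438/287 = -870603919/287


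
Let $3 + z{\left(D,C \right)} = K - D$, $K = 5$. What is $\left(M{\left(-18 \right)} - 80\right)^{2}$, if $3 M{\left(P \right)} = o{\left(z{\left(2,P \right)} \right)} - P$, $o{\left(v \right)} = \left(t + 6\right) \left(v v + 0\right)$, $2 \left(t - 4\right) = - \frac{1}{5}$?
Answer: $5476$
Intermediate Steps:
$z{\left(D,C \right)} = 2 - D$ ($z{\left(D,C \right)} = -3 - \left(-5 + D\right) = 2 - D$)
$t = \frac{39}{10}$ ($t = 4 + \frac{\left(-1\right) \frac{1}{5}}{2} = 4 + \frac{1}{2} \left(- \frac{1}{5}\right) = 4 - \frac{1}{10} = \frac{39}{10} \approx 3.9$)
$o{\left(v \right)} = \frac{99 v^{2}}{10}$ ($o{\left(v \right)} = \left(\frac{39}{10} + 6\right) \left(v v + 0\right) = \frac{99 \left(v^{2} + 0\right)}{10} = \frac{99 v^{2}}{10}$)
$M{\left(P \right)} = - \frac{P}{3}$ ($M{\left(P \right)} = \frac{\frac{99 \left(2 - 2\right)^{2}}{10} - P}{3} = \frac{\frac{99 \cdot 0^{2}}{10} - P}{3} = \frac{\frac{99}{10} \cdot 0 - P}{3} = \frac{0 - P}{3} = \frac{\left(-1\right) P}{3} = - \frac{P}{3}$)
$\left(M{\left(-18 \right)} - 80\right)^{2} = \left(\left(- \frac{1}{3}\right) \left(-18\right) - 80\right)^{2} = \left(6 - 80\right)^{2} = \left(-74\right)^{2} = 5476$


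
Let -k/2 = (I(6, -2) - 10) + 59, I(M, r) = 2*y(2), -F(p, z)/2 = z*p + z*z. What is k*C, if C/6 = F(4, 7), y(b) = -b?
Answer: 83160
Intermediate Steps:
F(p, z) = -2*z² - 2*p*z (F(p, z) = -2*(z*p + z*z) = -2*(p*z + z²) = -2*(z² + p*z) = -2*z² - 2*p*z)
I(M, r) = -4 (I(M, r) = 2*(-1*2) = 2*(-2) = -4)
C = -924 (C = 6*(-2*7*(4 + 7)) = 6*(-2*7*11) = 6*(-154) = -924)
k = -90 (k = -2*((-4 - 10) + 59) = -2*(-14 + 59) = -2*45 = -90)
k*C = -90*(-924) = 83160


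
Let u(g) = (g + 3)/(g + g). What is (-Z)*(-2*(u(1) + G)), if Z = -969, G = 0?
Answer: -3876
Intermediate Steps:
u(g) = (3 + g)/(2*g) (u(g) = (3 + g)/((2*g)) = (3 + g)*(1/(2*g)) = (3 + g)/(2*g))
(-Z)*(-2*(u(1) + G)) = (-1*(-969))*(-2*((1/2)*(3 + 1)/1 + 0)) = 969*(-2*((1/2)*1*4 + 0)) = 969*(-2*(2 + 0)) = 969*(-2*2) = 969*(-4) = -3876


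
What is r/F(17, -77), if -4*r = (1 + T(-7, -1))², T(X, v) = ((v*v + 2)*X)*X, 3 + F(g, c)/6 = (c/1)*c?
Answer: -1369/8889 ≈ -0.15401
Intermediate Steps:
F(g, c) = -18 + 6*c² (F(g, c) = -18 + 6*((c/1)*c) = -18 + 6*((c*1)*c) = -18 + 6*(c*c) = -18 + 6*c²)
T(X, v) = X²*(2 + v²) (T(X, v) = ((v² + 2)*X)*X = ((2 + v²)*X)*X = (X*(2 + v²))*X = X²*(2 + v²))
r = -5476 (r = -(1 + (-7)²*(2 + (-1)²))²/4 = -(1 + 49*(2 + 1))²/4 = -(1 + 49*3)²/4 = -(1 + 147)²/4 = -¼*148² = -¼*21904 = -5476)
r/F(17, -77) = -5476/(-18 + 6*(-77)²) = -5476/(-18 + 6*5929) = -5476/(-18 + 35574) = -5476/35556 = -5476*1/35556 = -1369/8889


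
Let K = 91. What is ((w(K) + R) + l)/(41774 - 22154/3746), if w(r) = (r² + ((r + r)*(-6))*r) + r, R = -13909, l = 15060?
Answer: -168287177/78231625 ≈ -2.1511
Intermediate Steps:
w(r) = r - 11*r² (w(r) = (r² + ((2*r)*(-6))*r) + r = (r² + (-12*r)*r) + r = (r² - 12*r²) + r = -11*r² + r = r - 11*r²)
((w(K) + R) + l)/(41774 - 22154/3746) = ((91*(1 - 11*91) - 13909) + 15060)/(41774 - 22154/3746) = ((91*(1 - 1001) - 13909) + 15060)/(41774 - 22154*1/3746) = ((91*(-1000) - 13909) + 15060)/(41774 - 11077/1873) = ((-91000 - 13909) + 15060)/(78231625/1873) = (-104909 + 15060)*(1873/78231625) = -89849*1873/78231625 = -168287177/78231625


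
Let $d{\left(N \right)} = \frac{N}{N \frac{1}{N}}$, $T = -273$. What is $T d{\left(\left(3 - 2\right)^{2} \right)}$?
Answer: $-273$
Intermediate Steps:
$d{\left(N \right)} = N$ ($d{\left(N \right)} = \frac{N}{1} = N 1 = N$)
$T d{\left(\left(3 - 2\right)^{2} \right)} = - 273 \left(3 - 2\right)^{2} = - 273 \cdot 1^{2} = \left(-273\right) 1 = -273$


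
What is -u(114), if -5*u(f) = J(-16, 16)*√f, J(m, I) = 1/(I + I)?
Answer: √114/160 ≈ 0.066732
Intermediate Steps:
J(m, I) = 1/(2*I)
u(f) = -√f/160 (u(f) = -(½)/16*√f/5 = -(½)*(1/16)*√f/5 = -√f/160)
-u(114) = -(-1)*√114/160 = √114/160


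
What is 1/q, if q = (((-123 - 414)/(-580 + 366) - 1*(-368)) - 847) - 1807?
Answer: -214/488667 ≈ -0.00043793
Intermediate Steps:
q = -488667/214 (q = ((-537/(-214) + 368) - 847) - 1807 = ((-537*(-1/214) + 368) - 847) - 1807 = ((537/214 + 368) - 847) - 1807 = (79289/214 - 847) - 1807 = -101969/214 - 1807 = -488667/214 ≈ -2283.5)
1/q = 1/(-488667/214) = -214/488667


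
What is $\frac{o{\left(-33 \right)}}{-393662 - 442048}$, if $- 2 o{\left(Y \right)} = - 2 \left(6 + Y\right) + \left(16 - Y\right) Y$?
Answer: $- \frac{521}{557140} \approx -0.00093513$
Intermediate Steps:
$o{\left(Y \right)} = 6 + Y - \frac{Y \left(16 - Y\right)}{2}$ ($o{\left(Y \right)} = - \frac{- 2 \left(6 + Y\right) + \left(16 - Y\right) Y}{2} = - \frac{\left(-12 - 2 Y\right) + Y \left(16 - Y\right)}{2} = - \frac{-12 - 2 Y + Y \left(16 - Y\right)}{2} = 6 + Y - \frac{Y \left(16 - Y\right)}{2}$)
$\frac{o{\left(-33 \right)}}{-393662 - 442048} = \frac{6 + \frac{\left(-33\right)^{2}}{2} - -231}{-393662 - 442048} = \frac{6 + \frac{1}{2} \cdot 1089 + 231}{-835710} = \left(6 + \frac{1089}{2} + 231\right) \left(- \frac{1}{835710}\right) = \frac{1563}{2} \left(- \frac{1}{835710}\right) = - \frac{521}{557140}$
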